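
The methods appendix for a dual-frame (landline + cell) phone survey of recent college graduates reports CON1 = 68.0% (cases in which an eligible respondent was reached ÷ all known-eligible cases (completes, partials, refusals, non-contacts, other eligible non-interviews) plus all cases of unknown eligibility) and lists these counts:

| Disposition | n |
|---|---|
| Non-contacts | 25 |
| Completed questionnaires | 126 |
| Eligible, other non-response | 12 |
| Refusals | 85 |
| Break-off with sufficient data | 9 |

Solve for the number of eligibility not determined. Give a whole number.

84

Num: 126 + 9 + 85 + 12 = 232
CON1 = 232 / D = 0.680
D = 232 / 0.680 = 341.2
Other denominator terms total 257
eligibility not determined = 341.2 − 257 ≈ 84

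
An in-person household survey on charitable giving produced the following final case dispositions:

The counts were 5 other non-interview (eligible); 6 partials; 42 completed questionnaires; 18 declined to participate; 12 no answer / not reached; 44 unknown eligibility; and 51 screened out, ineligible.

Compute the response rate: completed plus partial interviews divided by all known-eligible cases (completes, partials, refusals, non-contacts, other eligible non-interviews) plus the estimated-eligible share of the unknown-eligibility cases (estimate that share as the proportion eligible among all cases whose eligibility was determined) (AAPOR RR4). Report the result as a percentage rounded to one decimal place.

Top → 42 + 6 = 48
Known eligible → 42 + 6 + 18 + 12 + 5 = 83
e = 83 / (83 + 51) = 83 / 134 = 0.6194
Eligible share of unknowns → 0.6194 × 44 = 27.25
Base → 83 + 27.25 = 110.25
RR4 = 48 / 110.25 = 0.4354

43.5%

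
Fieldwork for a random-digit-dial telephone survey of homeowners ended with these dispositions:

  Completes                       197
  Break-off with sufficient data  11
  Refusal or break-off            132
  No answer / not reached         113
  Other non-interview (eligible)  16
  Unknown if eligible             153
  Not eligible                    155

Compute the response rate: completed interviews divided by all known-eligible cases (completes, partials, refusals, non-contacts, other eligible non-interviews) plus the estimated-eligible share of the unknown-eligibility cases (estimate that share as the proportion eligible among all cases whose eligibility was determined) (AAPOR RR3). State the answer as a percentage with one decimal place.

33.7%

Num = 197
Known eligible = 197 + 11 + 132 + 113 + 16 = 469
e = 469 / (469 + 155) = 469 / 624 = 0.7516
e × U = 0.7516 × 153 = 114.99
Base = 469 + 114.99 = 583.99
RR3 = 197 / 583.99 = 0.3373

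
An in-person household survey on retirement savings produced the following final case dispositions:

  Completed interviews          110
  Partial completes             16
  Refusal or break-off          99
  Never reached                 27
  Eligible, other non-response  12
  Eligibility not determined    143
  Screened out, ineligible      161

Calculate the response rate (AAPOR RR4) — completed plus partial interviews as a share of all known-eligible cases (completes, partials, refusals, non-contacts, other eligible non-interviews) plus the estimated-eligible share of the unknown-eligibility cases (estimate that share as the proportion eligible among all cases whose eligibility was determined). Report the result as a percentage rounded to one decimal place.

35.7%

Top: 110 + 16 = 126
Eligible (known): 110 + 16 + 99 + 27 + 12 = 264
e = 264 / (264 + 161) = 264 / 425 = 0.6212
Eligible share of unknowns: 0.6212 × 143 = 88.83
Denominator: 264 + 88.83 = 352.83
RR4 = 126 / 352.83 = 0.3571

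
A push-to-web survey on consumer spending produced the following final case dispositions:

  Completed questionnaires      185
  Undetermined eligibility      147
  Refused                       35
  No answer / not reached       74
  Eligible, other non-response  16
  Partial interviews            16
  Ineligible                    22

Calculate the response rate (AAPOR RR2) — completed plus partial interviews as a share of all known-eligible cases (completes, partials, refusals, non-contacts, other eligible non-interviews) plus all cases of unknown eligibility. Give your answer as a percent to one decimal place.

42.5%

Numerator = 185 + 16 = 201
Denom = 185 + 16 + 35 + 74 + 16 + 147 = 473
RR2 = 201 / 473 = 0.4249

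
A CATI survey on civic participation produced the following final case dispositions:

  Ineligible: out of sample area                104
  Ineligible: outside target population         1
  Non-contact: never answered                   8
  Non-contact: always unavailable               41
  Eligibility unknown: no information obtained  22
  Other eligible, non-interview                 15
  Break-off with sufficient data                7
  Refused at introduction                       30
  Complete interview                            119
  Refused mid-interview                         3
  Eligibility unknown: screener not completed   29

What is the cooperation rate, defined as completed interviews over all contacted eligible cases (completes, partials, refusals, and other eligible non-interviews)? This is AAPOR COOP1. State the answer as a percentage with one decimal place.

Declined to participate = 30 + 3 = 33
Non-contacts = 8 + 41 = 49
Unknown if eligible = 29 + 22 = 51
Ineligible = 1 + 104 = 105
Numerator → 119
Denominator → 119 + 7 + 33 + 15 = 174
COOP1 = 119 / 174 = 0.6839

68.4%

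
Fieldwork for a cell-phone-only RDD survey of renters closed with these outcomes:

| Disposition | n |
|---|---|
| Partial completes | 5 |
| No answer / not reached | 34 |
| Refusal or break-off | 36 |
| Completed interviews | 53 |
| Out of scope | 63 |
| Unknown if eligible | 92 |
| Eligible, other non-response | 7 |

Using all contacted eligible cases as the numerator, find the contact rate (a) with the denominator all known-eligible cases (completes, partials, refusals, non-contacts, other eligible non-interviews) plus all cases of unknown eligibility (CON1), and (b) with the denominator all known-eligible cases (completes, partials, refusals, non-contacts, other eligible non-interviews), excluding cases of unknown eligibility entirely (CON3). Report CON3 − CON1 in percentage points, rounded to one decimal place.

30.3

Numerator → 53 + 5 + 36 + 7 = 101
Base → 53 + 5 + 36 + 34 + 7 + 92 = 227
CON1 = 101 / 227 = 0.4449
Base → 53 + 5 + 36 + 34 + 7 = 135
CON3 = 101 / 135 = 0.7481
Difference = 74.81 − 44.49 = 30.32 percentage points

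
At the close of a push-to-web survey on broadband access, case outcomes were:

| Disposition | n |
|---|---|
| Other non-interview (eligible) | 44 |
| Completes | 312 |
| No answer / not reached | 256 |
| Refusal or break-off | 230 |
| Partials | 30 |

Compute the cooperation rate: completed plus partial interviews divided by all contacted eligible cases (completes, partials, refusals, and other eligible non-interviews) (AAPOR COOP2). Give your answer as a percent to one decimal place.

55.5%

Numerator → 312 + 30 = 342
Denom → 312 + 30 + 230 + 44 = 616
COOP2 = 342 / 616 = 0.5552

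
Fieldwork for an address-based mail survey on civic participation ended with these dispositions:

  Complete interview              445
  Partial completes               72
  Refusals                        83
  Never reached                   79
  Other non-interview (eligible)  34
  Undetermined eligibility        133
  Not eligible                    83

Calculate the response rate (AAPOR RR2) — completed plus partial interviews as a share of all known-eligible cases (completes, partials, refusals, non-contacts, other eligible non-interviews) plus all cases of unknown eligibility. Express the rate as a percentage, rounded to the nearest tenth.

Top: 445 + 72 = 517
Denominator: 445 + 72 + 83 + 79 + 34 + 133 = 846
RR2 = 517 / 846 = 0.6111

61.1%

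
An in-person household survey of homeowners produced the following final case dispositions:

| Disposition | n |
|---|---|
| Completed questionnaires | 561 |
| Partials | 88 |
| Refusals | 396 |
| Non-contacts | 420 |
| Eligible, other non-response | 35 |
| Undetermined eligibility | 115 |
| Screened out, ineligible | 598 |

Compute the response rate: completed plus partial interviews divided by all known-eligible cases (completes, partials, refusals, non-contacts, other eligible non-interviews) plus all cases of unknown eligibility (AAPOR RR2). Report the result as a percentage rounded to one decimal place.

Top: 561 + 88 = 649
Base: 561 + 88 + 396 + 420 + 35 + 115 = 1615
RR2 = 649 / 1615 = 0.4019

40.2%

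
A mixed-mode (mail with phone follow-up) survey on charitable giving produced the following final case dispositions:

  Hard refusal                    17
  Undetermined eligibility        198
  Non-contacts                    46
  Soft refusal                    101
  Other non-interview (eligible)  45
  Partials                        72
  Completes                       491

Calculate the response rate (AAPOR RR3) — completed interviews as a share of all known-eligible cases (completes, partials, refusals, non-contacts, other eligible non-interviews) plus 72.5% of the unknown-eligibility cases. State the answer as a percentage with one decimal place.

53.6%

Declined to participate = 17 + 101 = 118
Num = 491
Determined eligible = 491 + 72 + 118 + 46 + 45 = 772
e × U = 0.7250 × 198 = 143.55
Base = 772 + 143.55 = 915.55
RR3 = 491 / 915.55 = 0.5363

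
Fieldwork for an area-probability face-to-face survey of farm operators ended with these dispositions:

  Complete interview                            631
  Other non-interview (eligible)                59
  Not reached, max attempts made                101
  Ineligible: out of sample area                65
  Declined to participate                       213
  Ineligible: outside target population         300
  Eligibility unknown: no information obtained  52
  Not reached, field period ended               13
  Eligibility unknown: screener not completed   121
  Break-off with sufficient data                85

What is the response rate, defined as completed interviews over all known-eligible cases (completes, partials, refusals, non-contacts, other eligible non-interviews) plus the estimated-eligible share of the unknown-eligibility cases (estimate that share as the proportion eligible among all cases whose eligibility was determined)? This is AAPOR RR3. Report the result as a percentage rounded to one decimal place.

51.2%

Non-contacts = 13 + 101 = 114
Eligibility not determined = 121 + 52 = 173
Screened out, ineligible = 300 + 65 = 365
Numerator: 631
Known eligible: 631 + 85 + 213 + 114 + 59 = 1102
e = 1102 / (1102 + 365) = 1102 / 1467 = 0.7512
e × U: 0.7512 × 173 = 129.96
Denominator: 1102 + 129.96 = 1231.96
RR3 = 631 / 1231.96 = 0.5122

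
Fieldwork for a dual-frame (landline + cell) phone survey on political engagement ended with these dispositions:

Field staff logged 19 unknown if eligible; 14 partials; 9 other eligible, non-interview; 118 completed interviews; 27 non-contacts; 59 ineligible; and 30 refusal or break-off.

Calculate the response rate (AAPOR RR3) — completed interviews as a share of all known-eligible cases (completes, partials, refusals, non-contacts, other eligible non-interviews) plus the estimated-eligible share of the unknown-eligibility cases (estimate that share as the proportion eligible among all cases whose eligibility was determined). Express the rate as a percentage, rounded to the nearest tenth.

Num: 118
Eligible (known): 118 + 14 + 30 + 27 + 9 = 198
e = 198 / (198 + 59) = 198 / 257 = 0.7704
Estimated eligible among unknowns: 0.7704 × 19 = 14.64
Denominator: 198 + 14.64 = 212.64
RR3 = 118 / 212.64 = 0.5549

55.5%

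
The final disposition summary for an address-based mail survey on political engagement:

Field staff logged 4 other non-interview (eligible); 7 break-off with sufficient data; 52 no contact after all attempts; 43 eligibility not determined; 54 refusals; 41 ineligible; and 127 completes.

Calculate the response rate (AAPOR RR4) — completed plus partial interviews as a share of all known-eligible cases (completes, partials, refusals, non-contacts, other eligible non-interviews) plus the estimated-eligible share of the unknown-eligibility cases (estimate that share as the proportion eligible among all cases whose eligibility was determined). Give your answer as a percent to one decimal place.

47.7%

Top → 127 + 7 = 134
Known eligible → 127 + 7 + 54 + 52 + 4 = 244
e = 244 / (244 + 41) = 244 / 285 = 0.8561
Estimated eligible among unknowns → 0.8561 × 43 = 36.81
Denominator → 244 + 36.81 = 280.81
RR4 = 134 / 280.81 = 0.4772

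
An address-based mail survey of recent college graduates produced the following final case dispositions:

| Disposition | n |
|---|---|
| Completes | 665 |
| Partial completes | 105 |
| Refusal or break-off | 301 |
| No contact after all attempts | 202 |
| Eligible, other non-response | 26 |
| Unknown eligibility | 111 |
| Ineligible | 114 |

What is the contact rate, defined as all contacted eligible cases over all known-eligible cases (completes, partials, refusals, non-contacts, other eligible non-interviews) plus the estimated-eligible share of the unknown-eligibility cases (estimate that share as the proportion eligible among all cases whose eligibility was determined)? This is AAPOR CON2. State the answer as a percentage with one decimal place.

Num = 665 + 105 + 301 + 26 = 1097
Known eligible = 665 + 105 + 301 + 202 + 26 = 1299
e = 1299 / (1299 + 114) = 1299 / 1413 = 0.9193
e × U = 0.9193 × 111 = 102.04
Denom = 1299 + 102.04 = 1401.04
CON2 = 1097 / 1401.04 = 0.7830

78.3%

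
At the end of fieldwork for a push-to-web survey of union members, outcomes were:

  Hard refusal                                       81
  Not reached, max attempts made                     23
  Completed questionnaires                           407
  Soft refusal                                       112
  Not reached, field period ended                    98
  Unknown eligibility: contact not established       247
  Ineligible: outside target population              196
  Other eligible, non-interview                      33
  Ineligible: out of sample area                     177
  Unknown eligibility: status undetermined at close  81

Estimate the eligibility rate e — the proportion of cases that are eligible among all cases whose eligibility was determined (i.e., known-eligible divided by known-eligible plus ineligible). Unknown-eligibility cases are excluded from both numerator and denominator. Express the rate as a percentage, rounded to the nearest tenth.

66.9%

Refusal or break-off = 81 + 112 = 193
No contact after all attempts = 98 + 23 = 121
Undetermined eligibility = 247 + 81 = 328
Not eligible = 196 + 177 = 373
Eligible (known) → 407 + 193 + 121 + 33 = 754
e = 754 / (754 + 373) = 754 / 1127 = 0.6690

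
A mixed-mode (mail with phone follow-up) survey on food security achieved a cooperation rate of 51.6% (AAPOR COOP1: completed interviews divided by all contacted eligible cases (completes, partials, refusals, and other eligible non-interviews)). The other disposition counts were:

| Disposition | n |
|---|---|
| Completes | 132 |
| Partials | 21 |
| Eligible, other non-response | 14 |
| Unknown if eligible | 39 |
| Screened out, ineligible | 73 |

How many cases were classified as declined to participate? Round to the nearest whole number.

89

COOP1 = 132 / D = 0.516
D = 132 / 0.516 = 255.8
Other denominator terms total 167
declined to participate = 255.8 − 167 ≈ 89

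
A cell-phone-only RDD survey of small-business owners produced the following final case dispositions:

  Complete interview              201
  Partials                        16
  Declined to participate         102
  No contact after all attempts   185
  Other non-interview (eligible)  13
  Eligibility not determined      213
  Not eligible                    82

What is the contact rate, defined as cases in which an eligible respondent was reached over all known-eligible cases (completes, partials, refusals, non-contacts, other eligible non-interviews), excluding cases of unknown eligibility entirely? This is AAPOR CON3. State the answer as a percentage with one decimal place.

Top → 201 + 16 + 102 + 13 = 332
Denom → 201 + 16 + 102 + 185 + 13 = 517
CON3 = 332 / 517 = 0.6422

64.2%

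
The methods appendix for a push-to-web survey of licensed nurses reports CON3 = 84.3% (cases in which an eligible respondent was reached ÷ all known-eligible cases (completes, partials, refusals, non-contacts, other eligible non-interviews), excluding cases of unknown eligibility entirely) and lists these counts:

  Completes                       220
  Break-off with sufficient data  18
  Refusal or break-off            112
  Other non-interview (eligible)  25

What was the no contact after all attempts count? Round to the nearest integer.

70

Num → 220 + 18 + 112 + 25 = 375
CON3 = 375 / D = 0.843
D = 375 / 0.843 = 444.8
Rest of base = 375
no contact after all attempts = 444.8 − 375 ≈ 70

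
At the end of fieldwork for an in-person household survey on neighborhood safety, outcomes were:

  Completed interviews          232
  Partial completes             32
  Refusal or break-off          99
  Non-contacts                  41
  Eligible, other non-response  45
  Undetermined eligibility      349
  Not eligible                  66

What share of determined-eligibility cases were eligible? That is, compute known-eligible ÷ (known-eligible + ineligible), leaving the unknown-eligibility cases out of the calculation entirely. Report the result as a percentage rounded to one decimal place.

Known eligible → 232 + 32 + 99 + 41 + 45 = 449
e = 449 / (449 + 66) = 449 / 515 = 0.8718

87.2%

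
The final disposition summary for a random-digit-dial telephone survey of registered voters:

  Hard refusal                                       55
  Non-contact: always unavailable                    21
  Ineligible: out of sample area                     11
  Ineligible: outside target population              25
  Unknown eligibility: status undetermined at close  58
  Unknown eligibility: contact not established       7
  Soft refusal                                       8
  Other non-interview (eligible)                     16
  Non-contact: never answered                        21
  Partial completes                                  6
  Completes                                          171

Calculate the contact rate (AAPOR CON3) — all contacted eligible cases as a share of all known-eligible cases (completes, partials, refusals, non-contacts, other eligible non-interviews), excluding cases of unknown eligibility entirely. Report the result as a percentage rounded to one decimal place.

85.9%

Refused = 55 + 8 = 63
Never reached = 21 + 21 = 42
Undetermined eligibility = 7 + 58 = 65
Ineligible = 25 + 11 = 36
Top = 171 + 6 + 63 + 16 = 256
Base = 171 + 6 + 63 + 42 + 16 = 298
CON3 = 256 / 298 = 0.8591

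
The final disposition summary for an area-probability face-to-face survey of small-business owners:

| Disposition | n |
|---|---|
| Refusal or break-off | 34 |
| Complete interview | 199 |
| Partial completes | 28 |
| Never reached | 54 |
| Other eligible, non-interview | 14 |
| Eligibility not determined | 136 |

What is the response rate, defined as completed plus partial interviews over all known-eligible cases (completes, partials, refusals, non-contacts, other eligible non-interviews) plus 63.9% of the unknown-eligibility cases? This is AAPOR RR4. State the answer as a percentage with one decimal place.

54.6%

Top: 199 + 28 = 227
Known eligible: 199 + 28 + 34 + 54 + 14 = 329
Estimated eligible among unknowns: 0.6390 × 136 = 86.90
Base: 329 + 86.90 = 415.90
RR4 = 227 / 415.90 = 0.5458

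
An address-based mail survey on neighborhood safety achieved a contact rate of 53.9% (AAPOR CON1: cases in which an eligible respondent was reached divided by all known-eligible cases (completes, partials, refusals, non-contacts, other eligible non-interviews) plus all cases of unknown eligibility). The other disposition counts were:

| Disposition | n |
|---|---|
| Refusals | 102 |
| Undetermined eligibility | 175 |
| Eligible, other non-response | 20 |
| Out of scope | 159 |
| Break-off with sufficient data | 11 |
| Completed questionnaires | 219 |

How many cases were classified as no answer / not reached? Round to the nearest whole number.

Numerator → 219 + 11 + 102 + 20 = 352
CON1 = 352 / D = 0.539
D = 352 / 0.539 = 653.1
Rest of base = 527
no answer / not reached = 653.1 − 527 ≈ 126

126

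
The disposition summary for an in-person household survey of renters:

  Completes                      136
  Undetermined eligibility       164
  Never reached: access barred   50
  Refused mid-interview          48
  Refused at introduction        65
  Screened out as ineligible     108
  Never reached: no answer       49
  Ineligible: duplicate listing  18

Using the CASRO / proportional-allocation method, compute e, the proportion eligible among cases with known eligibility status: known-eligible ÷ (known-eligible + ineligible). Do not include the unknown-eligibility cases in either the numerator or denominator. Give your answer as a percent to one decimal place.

73.4%

Refusals = 65 + 48 = 113
No contact after all attempts = 49 + 50 = 99
Ineligible = 108 + 18 = 126
Eligible (known) = 136 + 113 + 99 = 348
e = 348 / (348 + 126) = 348 / 474 = 0.7342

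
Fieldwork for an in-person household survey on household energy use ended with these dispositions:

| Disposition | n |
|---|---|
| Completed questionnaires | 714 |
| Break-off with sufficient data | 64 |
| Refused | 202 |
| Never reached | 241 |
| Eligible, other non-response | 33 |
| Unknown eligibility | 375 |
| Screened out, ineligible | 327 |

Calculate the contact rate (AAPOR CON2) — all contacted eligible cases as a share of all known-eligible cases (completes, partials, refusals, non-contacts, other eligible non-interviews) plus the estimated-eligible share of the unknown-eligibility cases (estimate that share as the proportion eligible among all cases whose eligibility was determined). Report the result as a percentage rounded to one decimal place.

65.3%

Top → 714 + 64 + 202 + 33 = 1013
Eligible (known) → 714 + 64 + 202 + 241 + 33 = 1254
e = 1254 / (1254 + 327) = 1254 / 1581 = 0.7932
Eligible share of unknowns → 0.7932 × 375 = 297.45
Denom → 1254 + 297.45 = 1551.45
CON2 = 1013 / 1551.45 = 0.6529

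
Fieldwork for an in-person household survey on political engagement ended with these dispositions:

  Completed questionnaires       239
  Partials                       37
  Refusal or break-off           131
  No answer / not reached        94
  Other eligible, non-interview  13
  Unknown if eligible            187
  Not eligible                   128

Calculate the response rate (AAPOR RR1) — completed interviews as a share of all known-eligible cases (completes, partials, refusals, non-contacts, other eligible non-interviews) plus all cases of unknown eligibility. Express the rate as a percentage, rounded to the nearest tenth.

Top = 239
Denom = 239 + 37 + 131 + 94 + 13 + 187 = 701
RR1 = 239 / 701 = 0.3409

34.1%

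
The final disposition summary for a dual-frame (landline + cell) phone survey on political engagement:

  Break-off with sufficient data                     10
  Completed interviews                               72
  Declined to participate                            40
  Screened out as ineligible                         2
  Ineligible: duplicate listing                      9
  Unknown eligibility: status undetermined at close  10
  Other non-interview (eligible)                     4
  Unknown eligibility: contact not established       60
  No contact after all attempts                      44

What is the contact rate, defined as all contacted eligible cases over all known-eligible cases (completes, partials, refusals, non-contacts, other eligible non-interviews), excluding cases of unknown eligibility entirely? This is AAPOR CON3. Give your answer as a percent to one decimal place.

74.1%

Eligibility not determined = 60 + 10 = 70
Screened out, ineligible = 2 + 9 = 11
Numerator: 72 + 10 + 40 + 4 = 126
Base: 72 + 10 + 40 + 44 + 4 = 170
CON3 = 126 / 170 = 0.7412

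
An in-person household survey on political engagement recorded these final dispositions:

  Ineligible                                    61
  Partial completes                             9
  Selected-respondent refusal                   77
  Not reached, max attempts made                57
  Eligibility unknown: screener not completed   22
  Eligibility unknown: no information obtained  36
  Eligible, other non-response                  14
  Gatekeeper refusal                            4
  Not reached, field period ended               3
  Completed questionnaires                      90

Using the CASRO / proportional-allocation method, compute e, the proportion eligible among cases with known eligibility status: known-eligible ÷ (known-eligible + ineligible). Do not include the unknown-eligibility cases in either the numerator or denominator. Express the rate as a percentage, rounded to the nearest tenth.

Refused = 4 + 77 = 81
No answer / not reached = 3 + 57 = 60
Eligibility not determined = 22 + 36 = 58
Determined eligible: 90 + 9 + 81 + 60 + 14 = 254
e = 254 / (254 + 61) = 254 / 315 = 0.8063

80.6%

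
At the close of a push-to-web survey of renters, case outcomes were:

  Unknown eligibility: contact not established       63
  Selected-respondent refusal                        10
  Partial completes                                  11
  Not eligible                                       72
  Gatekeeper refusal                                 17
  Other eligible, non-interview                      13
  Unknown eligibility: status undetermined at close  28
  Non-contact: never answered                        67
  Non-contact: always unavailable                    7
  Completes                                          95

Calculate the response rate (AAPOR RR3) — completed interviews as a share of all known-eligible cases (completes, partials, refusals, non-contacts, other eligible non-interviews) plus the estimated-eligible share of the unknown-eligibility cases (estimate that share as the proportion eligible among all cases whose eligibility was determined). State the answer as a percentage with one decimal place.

32.9%

Declined to participate = 17 + 10 = 27
Non-contacts = 67 + 7 = 74
Unknown if eligible = 63 + 28 = 91
Numerator = 95
Known eligible = 95 + 11 + 27 + 74 + 13 = 220
e = 220 / (220 + 72) = 220 / 292 = 0.7534
Estimated eligible among unknowns = 0.7534 × 91 = 68.56
Denom = 220 + 68.56 = 288.56
RR3 = 95 / 288.56 = 0.3292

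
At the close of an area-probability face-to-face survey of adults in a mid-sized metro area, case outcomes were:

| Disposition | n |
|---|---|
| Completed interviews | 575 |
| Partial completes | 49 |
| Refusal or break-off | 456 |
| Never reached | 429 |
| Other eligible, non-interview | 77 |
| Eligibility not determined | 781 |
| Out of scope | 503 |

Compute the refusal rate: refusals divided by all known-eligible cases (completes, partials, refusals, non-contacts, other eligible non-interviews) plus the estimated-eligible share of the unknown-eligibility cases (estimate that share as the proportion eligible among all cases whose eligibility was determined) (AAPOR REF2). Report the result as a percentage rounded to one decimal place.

Top → 456
Determined eligible → 575 + 49 + 456 + 429 + 77 = 1586
e = 1586 / (1586 + 503) = 1586 / 2089 = 0.7592
Eligible share of unknowns → 0.7592 × 781 = 592.94
Base → 1586 + 592.94 = 2178.94
REF2 = 456 / 2178.94 = 0.2093

20.9%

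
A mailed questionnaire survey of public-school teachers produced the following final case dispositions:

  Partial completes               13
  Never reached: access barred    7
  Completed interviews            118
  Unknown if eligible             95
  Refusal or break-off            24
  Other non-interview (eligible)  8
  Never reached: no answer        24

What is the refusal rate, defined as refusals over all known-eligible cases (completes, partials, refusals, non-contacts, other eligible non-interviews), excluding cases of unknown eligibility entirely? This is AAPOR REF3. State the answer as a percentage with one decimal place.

12.4%

Never reached = 24 + 7 = 31
Numerator = 24
Denominator = 118 + 13 + 24 + 31 + 8 = 194
REF3 = 24 / 194 = 0.1237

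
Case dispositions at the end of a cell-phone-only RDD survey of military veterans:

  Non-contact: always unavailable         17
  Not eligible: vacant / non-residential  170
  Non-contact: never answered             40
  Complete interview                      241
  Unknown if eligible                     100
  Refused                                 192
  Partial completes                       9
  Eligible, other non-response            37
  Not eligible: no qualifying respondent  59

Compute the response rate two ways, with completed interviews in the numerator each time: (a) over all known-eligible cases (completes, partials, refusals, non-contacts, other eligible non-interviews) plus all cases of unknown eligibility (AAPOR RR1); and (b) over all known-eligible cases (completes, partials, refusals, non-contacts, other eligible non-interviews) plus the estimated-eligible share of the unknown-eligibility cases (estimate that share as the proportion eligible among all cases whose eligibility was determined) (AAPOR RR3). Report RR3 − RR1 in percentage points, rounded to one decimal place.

Never reached = 40 + 17 = 57
Ineligible = 59 + 170 = 229
Top → 241
Denom → 241 + 9 + 192 + 57 + 37 + 100 = 636
RR1 = 241 / 636 = 0.3789
Determined eligible → 241 + 9 + 192 + 57 + 37 = 536
e = 536 / (536 + 229) = 536 / 765 = 0.7007
Estimated eligible among unknowns → 0.7007 × 100 = 70.07
Denom → 536 + 70.07 = 606.07
RR3 = 241 / 606.07 = 0.3976
Difference = 39.76 − 37.89 = 1.87 percentage points

1.9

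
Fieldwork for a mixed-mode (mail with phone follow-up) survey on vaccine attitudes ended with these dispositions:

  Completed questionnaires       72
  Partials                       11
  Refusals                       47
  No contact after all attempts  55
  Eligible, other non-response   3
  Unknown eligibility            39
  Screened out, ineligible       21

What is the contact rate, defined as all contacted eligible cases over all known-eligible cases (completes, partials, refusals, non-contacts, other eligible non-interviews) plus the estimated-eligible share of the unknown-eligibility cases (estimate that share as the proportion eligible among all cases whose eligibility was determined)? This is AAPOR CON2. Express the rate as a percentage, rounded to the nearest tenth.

Numerator: 72 + 11 + 47 + 3 = 133
Determined eligible: 72 + 11 + 47 + 55 + 3 = 188
e = 188 / (188 + 21) = 188 / 209 = 0.8995
Estimated eligible among unknowns: 0.8995 × 39 = 35.08
Base: 188 + 35.08 = 223.08
CON2 = 133 / 223.08 = 0.5962

59.6%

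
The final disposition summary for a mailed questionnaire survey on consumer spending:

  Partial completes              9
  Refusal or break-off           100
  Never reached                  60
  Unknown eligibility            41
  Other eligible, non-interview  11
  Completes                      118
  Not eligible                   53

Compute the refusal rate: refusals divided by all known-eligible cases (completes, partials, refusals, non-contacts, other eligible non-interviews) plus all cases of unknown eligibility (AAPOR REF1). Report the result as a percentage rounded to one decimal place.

29.5%

Top → 100
Denominator → 118 + 9 + 100 + 60 + 11 + 41 = 339
REF1 = 100 / 339 = 0.2950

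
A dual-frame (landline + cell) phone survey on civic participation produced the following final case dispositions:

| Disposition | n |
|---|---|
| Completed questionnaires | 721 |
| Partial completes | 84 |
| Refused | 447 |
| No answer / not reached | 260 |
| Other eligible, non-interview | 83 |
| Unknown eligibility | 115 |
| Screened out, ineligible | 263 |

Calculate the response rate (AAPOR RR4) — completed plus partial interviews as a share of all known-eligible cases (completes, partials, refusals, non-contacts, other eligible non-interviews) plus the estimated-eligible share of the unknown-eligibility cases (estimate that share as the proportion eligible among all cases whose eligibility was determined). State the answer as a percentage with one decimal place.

Top = 721 + 84 = 805
Eligible (known) = 721 + 84 + 447 + 260 + 83 = 1595
e = 1595 / (1595 + 263) = 1595 / 1858 = 0.8584
Eligible share of unknowns = 0.8584 × 115 = 98.72
Denom = 1595 + 98.72 = 1693.72
RR4 = 805 / 1693.72 = 0.4753

47.5%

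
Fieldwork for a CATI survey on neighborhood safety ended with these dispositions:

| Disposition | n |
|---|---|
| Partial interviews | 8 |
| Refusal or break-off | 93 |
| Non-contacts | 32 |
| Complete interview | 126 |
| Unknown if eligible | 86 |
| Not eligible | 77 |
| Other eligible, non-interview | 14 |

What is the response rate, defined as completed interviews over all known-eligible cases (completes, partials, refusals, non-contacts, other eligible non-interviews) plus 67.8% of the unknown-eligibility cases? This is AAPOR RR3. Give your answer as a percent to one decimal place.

38.0%

Numerator: 126
Known eligible: 126 + 8 + 93 + 32 + 14 = 273
Eligible share of unknowns: 0.6780 × 86 = 58.31
Denominator: 273 + 58.31 = 331.31
RR3 = 126 / 331.31 = 0.3803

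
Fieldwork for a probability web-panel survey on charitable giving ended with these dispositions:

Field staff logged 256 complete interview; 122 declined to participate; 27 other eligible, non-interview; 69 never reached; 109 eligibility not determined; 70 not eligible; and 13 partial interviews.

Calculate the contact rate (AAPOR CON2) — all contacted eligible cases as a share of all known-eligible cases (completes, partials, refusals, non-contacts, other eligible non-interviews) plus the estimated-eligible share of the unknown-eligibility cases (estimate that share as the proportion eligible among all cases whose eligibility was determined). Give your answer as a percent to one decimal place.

Numerator = 256 + 13 + 122 + 27 = 418
Determined eligible = 256 + 13 + 122 + 69 + 27 = 487
e = 487 / (487 + 70) = 487 / 557 = 0.8743
Estimated eligible among unknowns = 0.8743 × 109 = 95.30
Denominator = 487 + 95.30 = 582.30
CON2 = 418 / 582.30 = 0.7178

71.8%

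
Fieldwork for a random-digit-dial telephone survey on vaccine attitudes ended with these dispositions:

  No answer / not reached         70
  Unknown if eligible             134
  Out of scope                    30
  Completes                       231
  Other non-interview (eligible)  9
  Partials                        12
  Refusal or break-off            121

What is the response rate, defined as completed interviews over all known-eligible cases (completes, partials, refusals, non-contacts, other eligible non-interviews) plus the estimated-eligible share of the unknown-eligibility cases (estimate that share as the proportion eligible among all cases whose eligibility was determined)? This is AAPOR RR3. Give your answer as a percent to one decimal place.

Top → 231
Determined eligible → 231 + 12 + 121 + 70 + 9 = 443
e = 443 / (443 + 30) = 443 / 473 = 0.9366
Estimated eligible among unknowns → 0.9366 × 134 = 125.50
Denominator → 443 + 125.50 = 568.50
RR3 = 231 / 568.50 = 0.4063

40.6%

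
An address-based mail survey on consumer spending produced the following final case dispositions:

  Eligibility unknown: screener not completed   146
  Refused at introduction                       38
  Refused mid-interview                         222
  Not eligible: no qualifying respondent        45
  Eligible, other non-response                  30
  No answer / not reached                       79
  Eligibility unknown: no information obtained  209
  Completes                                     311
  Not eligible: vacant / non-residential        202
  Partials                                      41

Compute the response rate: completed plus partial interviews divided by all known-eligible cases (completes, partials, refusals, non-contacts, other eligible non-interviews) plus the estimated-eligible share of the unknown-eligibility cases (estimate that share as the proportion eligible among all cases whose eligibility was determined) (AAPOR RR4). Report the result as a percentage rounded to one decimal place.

35.7%

Refusals = 38 + 222 = 260
Undetermined eligibility = 146 + 209 = 355
Screened out, ineligible = 45 + 202 = 247
Numerator → 311 + 41 = 352
Known eligible → 311 + 41 + 260 + 79 + 30 = 721
e = 721 / (721 + 247) = 721 / 968 = 0.7448
Estimated eligible among unknowns → 0.7448 × 355 = 264.40
Denominator → 721 + 264.40 = 985.40
RR4 = 352 / 985.40 = 0.3572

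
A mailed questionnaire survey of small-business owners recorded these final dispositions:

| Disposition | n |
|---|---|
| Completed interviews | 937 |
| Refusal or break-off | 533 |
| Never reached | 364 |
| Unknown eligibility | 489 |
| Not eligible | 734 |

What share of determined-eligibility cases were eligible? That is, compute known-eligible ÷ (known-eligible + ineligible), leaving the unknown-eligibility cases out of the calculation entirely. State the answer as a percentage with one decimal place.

71.4%

Known eligible: 937 + 533 + 364 = 1834
e = 1834 / (1834 + 734) = 1834 / 2568 = 0.7142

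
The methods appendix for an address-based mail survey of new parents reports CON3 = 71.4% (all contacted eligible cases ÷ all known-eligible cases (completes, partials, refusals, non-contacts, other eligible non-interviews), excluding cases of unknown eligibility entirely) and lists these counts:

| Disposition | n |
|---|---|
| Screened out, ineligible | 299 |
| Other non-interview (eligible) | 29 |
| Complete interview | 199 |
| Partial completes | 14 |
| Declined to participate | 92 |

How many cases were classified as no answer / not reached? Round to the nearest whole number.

Top → 199 + 14 + 92 + 29 = 334
CON3 = 334 / D = 0.714
D = 334 / 0.714 = 467.8
Other denominator terms total 334
no answer / not reached = 467.8 − 334 ≈ 134

134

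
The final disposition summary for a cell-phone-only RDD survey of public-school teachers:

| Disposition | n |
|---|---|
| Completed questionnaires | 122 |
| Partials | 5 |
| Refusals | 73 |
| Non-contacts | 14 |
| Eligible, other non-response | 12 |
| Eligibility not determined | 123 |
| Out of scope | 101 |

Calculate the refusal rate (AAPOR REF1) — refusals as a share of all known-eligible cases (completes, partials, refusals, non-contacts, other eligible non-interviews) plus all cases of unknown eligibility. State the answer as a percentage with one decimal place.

Top: 73
Denom: 122 + 5 + 73 + 14 + 12 + 123 = 349
REF1 = 73 / 349 = 0.2092

20.9%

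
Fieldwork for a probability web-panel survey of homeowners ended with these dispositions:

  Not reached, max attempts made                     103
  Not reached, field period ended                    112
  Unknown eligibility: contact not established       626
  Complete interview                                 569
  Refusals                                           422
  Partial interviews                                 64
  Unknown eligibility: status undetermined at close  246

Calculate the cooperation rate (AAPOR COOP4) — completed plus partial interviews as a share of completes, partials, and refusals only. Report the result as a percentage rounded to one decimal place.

60.0%

No contact after all attempts = 112 + 103 = 215
Unknown if eligible = 626 + 246 = 872
Numerator → 569 + 64 = 633
Base → 569 + 64 + 422 = 1055
COOP4 = 633 / 1055 = 0.6000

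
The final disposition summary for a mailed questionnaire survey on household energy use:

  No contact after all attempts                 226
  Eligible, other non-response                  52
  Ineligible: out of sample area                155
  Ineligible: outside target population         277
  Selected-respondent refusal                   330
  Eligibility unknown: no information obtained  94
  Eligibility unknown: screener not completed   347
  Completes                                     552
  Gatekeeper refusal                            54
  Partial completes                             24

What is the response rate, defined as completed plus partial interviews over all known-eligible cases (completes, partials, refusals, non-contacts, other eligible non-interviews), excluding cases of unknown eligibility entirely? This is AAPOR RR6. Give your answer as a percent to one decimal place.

46.5%

Refused = 54 + 330 = 384
Unknown eligibility = 347 + 94 = 441
Screened out, ineligible = 277 + 155 = 432
Numerator → 552 + 24 = 576
Base → 552 + 24 + 384 + 226 + 52 = 1238
RR6 = 576 / 1238 = 0.4653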